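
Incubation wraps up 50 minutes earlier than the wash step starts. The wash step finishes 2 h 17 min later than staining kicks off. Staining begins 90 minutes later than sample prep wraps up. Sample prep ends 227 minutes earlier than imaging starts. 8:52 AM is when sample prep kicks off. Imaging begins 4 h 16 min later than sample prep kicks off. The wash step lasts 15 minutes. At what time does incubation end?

Imaging starts at 8:52 AM + 256 min = 1:08 PM.
Sample prep ends at 1:08 PM − 227 min = 9:21 AM.
Staining starts at 9:21 AM + 90 min = 10:51 AM.
The wash step ends at 10:51 AM + 137 min = 1:08 PM.
The wash step starts at 1:08 PM − 15 min = 12:53 PM.
Incubation ends at 12:53 PM − 50 min = 12:03 PM.

12:03 PM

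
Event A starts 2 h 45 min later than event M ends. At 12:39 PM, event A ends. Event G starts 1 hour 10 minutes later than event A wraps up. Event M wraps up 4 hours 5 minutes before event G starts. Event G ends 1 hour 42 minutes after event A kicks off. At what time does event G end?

Event G starts at 12:39 PM + 70 min = 1:49 PM.
Event M ends at 1:49 PM − 245 min = 9:44 AM.
Event A starts at 9:44 AM + 165 min = 12:29 PM.
Event G ends at 12:29 PM + 102 min = 2:11 PM.

2:11 PM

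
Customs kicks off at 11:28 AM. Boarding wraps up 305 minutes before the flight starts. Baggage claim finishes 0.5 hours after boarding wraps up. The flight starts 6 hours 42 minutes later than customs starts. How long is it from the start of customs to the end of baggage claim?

The flight starts at 11:28 AM + 402 min = 6:10 PM.
Boarding ends at 6:10 PM − 305 min = 1:05 PM.
Baggage claim ends at 1:05 PM + 30 min = 1:35 PM.
From 11:28 AM to 1:35 PM is 2 h 7 min.

2 h 7 min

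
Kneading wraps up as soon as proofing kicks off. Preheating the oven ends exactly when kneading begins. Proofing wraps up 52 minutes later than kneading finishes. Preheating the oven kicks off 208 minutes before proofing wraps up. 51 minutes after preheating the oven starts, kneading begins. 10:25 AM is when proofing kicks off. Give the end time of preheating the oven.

8:40 AM

Kneading ends at 10:25 AM.
Proofing ends at 10:25 AM + 52 min = 11:17 AM.
Preheating the oven starts at 11:17 AM − 208 min = 7:49 AM.
Kneading starts at 7:49 AM + 51 min = 8:40 AM.
So preheating the oven ends at 8:40 AM.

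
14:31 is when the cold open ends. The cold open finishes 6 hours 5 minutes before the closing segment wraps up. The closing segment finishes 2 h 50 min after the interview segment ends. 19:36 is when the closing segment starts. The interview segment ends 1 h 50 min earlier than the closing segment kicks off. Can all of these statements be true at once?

The interview segment ends at 19:36 − 110 min = 17:46.
The closing segment ends at 17:46 + 170 min = 20:36.
The cold open ends at 20:36 − 365 min = 14:31.
That matches the stated 14:31, so the schedule is consistent.

Yes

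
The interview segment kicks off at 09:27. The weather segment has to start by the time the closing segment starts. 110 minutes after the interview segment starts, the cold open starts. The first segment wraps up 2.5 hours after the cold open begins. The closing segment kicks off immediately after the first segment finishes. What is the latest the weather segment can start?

13:47

The cold open starts at 09:27 + 110 min = 11:17.
The first segment ends at 11:17 + 150 min = 13:47.
So the closing segment starts at 13:47.
The weather segment is bounded by the closing segment, so the latest it can start is 13:47.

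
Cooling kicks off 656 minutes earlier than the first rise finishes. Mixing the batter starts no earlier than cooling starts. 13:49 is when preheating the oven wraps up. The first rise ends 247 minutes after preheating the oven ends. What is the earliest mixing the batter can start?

07:00

The first rise ends at 13:49 + 247 min = 17:56.
Cooling starts at 17:56 − 656 min = 07:00.
Mixing the batter is bounded by cooling, so the earliest it can start is 07:00.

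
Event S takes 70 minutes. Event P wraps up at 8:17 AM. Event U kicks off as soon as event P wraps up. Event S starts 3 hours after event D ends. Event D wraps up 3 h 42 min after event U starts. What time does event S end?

4:09 PM

Event U starts at 8:17 AM.
Event D ends at 8:17 AM + 222 min = 11:59 AM.
Event S starts at 11:59 AM + 180 min = 2:59 PM.
Event S ends at 2:59 PM + 70 min = 4:09 PM.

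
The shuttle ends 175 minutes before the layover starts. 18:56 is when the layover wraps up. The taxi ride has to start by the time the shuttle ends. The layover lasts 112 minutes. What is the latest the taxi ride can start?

The layover starts at 18:56 − 112 min = 17:04.
The shuttle ends at 17:04 − 175 min = 14:09.
The taxi ride is bounded by the shuttle, so the latest it can start is 14:09.

14:09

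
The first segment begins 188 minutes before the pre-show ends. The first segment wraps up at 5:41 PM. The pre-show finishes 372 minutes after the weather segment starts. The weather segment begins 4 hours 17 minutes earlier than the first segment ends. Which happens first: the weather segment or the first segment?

the weather segment

The weather segment starts at 5:41 PM − 257 min = 1:24 PM.
The pre-show ends at 1:24 PM + 372 min = 7:36 PM.
The first segment starts at 7:36 PM − 188 min = 4:28 PM.
The weather segment starts at 1:24 PM and the first segment starts at 4:28 PM, so the weather segment is first.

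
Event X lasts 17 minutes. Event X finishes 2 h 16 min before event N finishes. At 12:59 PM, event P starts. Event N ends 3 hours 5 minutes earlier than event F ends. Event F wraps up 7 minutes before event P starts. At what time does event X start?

7:14 AM

Event F ends at 12:59 PM − 7 min = 12:52 PM.
Event N ends at 12:52 PM − 185 min = 9:47 AM.
Event X ends at 9:47 AM − 136 min = 7:31 AM.
Event X starts at 7:31 AM − 17 min = 7:14 AM.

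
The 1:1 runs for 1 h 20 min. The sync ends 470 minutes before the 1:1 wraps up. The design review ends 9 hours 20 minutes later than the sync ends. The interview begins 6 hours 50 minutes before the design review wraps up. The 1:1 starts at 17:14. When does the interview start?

The 1:1 ends at 17:14 + 80 min = 18:34.
The sync ends at 18:34 − 470 min = 10:44.
The design review ends at 10:44 + 560 min = 20:04.
The interview starts at 20:04 − 410 min = 13:14.

13:14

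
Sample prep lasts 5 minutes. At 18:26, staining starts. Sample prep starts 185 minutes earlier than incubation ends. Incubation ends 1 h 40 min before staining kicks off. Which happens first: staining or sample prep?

Incubation ends at 18:26 − 100 min = 16:46.
Sample prep starts at 16:46 − 185 min = 13:41.
Staining starts at 18:26 and sample prep starts at 13:41, so sample prep is first.

sample prep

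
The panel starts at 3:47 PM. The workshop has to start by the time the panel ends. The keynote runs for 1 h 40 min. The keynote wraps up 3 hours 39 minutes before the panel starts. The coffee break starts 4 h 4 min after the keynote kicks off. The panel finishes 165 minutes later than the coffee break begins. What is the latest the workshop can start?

5:17 PM

The keynote ends at 3:47 PM − 219 min = 12:08 PM.
The keynote starts at 12:08 PM − 100 min = 10:28 AM.
The coffee break starts at 10:28 AM + 244 min = 2:32 PM.
The panel ends at 2:32 PM + 165 min = 5:17 PM.
The workshop is bounded by the panel, so the latest it can start is 5:17 PM.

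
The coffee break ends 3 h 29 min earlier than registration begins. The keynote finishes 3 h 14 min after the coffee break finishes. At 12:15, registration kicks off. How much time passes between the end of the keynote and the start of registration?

15 minutes

The coffee break ends at 12:15 − 209 min = 08:46.
The keynote ends at 08:46 + 194 min = 12:00.
From 12:00 to 12:15 is 15 minutes.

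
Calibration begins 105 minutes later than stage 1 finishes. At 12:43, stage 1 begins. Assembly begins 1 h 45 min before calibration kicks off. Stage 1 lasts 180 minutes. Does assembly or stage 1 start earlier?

stage 1

Stage 1 ends at 12:43 + 180 min = 15:43.
Calibration starts at 15:43 + 105 min = 17:28.
Assembly starts at 17:28 − 105 min = 15:43.
Assembly starts at 15:43 and stage 1 starts at 12:43, so stage 1 is first.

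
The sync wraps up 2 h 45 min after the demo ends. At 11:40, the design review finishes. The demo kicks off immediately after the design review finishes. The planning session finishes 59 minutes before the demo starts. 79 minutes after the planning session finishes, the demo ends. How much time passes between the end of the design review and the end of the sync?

The demo starts at 11:40.
The planning session ends at 11:40 − 59 min = 10:41.
The demo ends at 10:41 + 79 min = 12:00.
The sync ends at 12:00 + 165 min = 14:45.
From 11:40 to 14:45 is 3 h 5 min.

3 h 5 min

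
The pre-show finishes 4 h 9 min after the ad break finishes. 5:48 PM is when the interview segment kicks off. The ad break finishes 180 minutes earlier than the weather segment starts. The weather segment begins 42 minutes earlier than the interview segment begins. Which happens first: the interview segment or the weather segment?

the weather segment

The weather segment starts at 5:48 PM − 42 min = 5:06 PM.
The interview segment starts at 5:48 PM and the weather segment starts at 5:06 PM, so the weather segment is first.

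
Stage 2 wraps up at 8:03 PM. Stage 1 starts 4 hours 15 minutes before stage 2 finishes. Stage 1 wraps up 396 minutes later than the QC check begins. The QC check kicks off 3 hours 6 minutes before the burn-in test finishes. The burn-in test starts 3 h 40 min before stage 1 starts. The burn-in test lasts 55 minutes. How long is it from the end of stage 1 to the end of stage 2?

Stage 1 starts at 8:03 PM − 255 min = 3:48 PM.
The burn-in test starts at 3:48 PM − 220 min = 12:08 PM.
The burn-in test ends at 12:08 PM + 55 min = 1:03 PM.
The QC check starts at 1:03 PM − 186 min = 9:57 AM.
Stage 1 ends at 9:57 AM + 396 min = 4:33 PM.
From 4:33 PM to 8:03 PM is 3 h 30 min.

3 h 30 min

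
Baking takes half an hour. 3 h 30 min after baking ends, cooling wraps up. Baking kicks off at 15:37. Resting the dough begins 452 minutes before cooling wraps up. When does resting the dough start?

Baking ends at 15:37 + 30 min = 16:07.
Cooling ends at 16:07 + 210 min = 19:37.
Resting the dough starts at 19:37 − 452 min = 12:05.

12:05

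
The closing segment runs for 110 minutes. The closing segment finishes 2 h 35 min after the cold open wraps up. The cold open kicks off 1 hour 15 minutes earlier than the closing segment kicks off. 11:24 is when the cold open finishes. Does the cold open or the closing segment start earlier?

the cold open

The closing segment ends at 11:24 + 155 min = 13:59.
The closing segment starts at 13:59 − 110 min = 12:09.
The cold open starts at 12:09 − 75 min = 10:54.
The cold open starts at 10:54 and the closing segment starts at 12:09, so the cold open is first.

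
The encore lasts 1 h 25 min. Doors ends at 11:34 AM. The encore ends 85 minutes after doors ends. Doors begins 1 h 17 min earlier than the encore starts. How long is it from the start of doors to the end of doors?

1 hour 17 minutes

The encore ends at 11:34 AM + 85 min = 12:59 PM.
The encore starts at 12:59 PM − 85 min = 11:34 AM.
Doors starts at 11:34 AM − 77 min = 10:17 AM.
From 10:17 AM to 11:34 AM is 1 hour 17 minutes.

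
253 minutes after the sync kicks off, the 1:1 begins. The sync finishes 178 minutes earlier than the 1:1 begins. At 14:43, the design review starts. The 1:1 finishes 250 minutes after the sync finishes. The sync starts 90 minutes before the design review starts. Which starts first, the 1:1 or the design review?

The sync starts at 14:43 − 90 min = 13:13.
The 1:1 starts at 13:13 + 253 min = 17:26.
The 1:1 starts at 17:26 and the design review starts at 14:43, so the design review is first.

the design review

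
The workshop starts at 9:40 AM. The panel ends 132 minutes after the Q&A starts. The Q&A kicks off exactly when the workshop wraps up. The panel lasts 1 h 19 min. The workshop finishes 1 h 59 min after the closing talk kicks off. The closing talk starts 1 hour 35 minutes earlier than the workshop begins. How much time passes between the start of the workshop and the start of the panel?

The closing talk starts at 9:40 AM − 95 min = 8:05 AM.
The workshop ends at 8:05 AM + 119 min = 10:04 AM.
So the Q&A starts at 10:04 AM.
The panel ends at 10:04 AM + 132 min = 12:16 PM.
The panel starts at 12:16 PM − 79 min = 10:57 AM.
From 9:40 AM to 10:57 AM is 1 hour 17 minutes.

1 hour 17 minutes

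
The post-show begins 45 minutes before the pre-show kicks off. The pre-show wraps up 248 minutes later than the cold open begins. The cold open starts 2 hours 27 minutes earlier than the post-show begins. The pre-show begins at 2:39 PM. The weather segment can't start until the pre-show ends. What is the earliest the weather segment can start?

The post-show starts at 2:39 PM − 45 min = 1:54 PM.
The cold open starts at 1:54 PM − 147 min = 11:27 AM.
The pre-show ends at 11:27 AM + 248 min = 3:35 PM.
The weather segment is bounded by the pre-show, so the earliest it can start is 3:35 PM.

3:35 PM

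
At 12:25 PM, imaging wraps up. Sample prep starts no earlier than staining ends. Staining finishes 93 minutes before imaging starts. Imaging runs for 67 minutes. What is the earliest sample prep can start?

9:45 AM

Imaging starts at 12:25 PM − 67 min = 11:18 AM.
Staining ends at 11:18 AM − 93 min = 9:45 AM.
Sample prep is bounded by staining, so the earliest it can start is 9:45 AM.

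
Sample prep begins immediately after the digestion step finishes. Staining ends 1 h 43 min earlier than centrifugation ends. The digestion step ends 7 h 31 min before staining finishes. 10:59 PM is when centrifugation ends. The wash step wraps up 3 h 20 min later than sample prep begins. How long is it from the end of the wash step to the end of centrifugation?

5 hours 54 minutes

Staining ends at 10:59 PM − 103 min = 9:16 PM.
The digestion step ends at 9:16 PM − 451 min = 1:45 PM.
So sample prep starts at 1:45 PM.
The wash step ends at 1:45 PM + 200 min = 5:05 PM.
From 5:05 PM to 10:59 PM is 5 hours 54 minutes.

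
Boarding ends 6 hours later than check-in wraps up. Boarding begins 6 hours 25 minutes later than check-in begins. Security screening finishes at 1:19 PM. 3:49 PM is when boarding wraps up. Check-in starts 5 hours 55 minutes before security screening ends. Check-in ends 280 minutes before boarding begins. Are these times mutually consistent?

No

Check-in starts at 1:19 PM − 355 min = 7:24 AM.
Boarding starts at 7:24 AM + 385 min = 1:49 PM.
Check-in ends at 1:49 PM − 280 min = 9:09 AM.
Boarding ends at 9:09 AM + 360 min = 3:09 PM.
But boarding is also said to end at 3:49 PM — a 40-minute conflict.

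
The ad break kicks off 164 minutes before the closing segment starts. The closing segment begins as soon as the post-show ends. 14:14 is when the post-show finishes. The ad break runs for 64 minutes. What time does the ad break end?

The closing segment starts at 14:14.
The ad break starts at 14:14 − 164 min = 11:30.
The ad break ends at 11:30 + 64 min = 12:34.

12:34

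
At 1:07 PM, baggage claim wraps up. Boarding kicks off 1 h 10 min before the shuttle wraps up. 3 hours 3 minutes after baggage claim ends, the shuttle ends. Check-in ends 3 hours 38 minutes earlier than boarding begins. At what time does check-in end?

The shuttle ends at 1:07 PM + 183 min = 4:10 PM.
Boarding starts at 4:10 PM − 70 min = 3:00 PM.
Check-in ends at 3:00 PM − 218 min = 11:22 AM.

11:22 AM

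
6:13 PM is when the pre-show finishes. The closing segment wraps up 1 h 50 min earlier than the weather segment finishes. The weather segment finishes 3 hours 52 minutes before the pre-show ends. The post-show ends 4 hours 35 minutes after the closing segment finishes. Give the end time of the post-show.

The weather segment ends at 6:13 PM − 232 min = 2:21 PM.
The closing segment ends at 2:21 PM − 110 min = 12:31 PM.
The post-show ends at 12:31 PM + 275 min = 5:06 PM.

5:06 PM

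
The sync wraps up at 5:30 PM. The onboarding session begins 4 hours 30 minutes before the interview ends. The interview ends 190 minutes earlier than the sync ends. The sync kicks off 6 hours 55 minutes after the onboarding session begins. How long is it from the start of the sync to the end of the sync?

The interview ends at 5:30 PM − 190 min = 2:20 PM.
The onboarding session starts at 2:20 PM − 270 min = 9:50 AM.
The sync starts at 9:50 AM + 415 min = 4:45 PM.
From 4:45 PM to 5:30 PM is 45 minutes.

45 minutes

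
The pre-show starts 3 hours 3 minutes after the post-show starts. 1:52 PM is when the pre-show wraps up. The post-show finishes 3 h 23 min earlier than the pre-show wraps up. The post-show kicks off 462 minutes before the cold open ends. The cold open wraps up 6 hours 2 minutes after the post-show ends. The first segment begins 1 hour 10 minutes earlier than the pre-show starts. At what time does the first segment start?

10:42 AM

The post-show ends at 1:52 PM − 203 min = 10:29 AM.
The cold open ends at 10:29 AM + 362 min = 4:31 PM.
The post-show starts at 4:31 PM − 462 min = 8:49 AM.
The pre-show starts at 8:49 AM + 183 min = 11:52 AM.
The first segment starts at 11:52 AM − 70 min = 10:42 AM.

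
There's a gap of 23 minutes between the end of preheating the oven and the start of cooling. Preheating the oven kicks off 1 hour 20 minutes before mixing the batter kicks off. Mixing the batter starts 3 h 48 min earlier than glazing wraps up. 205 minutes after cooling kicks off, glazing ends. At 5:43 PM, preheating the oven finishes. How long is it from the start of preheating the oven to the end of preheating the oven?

80 minutes

Cooling starts at 5:43 PM + 23 min = 6:06 PM.
Glazing ends at 6:06 PM + 205 min = 9:31 PM.
Mixing the batter starts at 9:31 PM − 228 min = 5:43 PM.
Preheating the oven starts at 5:43 PM − 80 min = 4:23 PM.
From 4:23 PM to 5:43 PM is 80 minutes.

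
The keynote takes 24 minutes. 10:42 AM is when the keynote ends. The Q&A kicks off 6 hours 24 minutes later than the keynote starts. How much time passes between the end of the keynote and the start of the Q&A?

360 minutes

The keynote starts at 10:42 AM − 24 min = 10:18 AM.
The Q&A starts at 10:18 AM + 384 min = 4:42 PM.
From 10:42 AM to 4:42 PM is 360 minutes.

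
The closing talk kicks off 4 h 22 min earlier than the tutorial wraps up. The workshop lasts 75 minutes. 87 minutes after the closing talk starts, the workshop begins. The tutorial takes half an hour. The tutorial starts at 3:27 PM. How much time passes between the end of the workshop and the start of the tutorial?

The tutorial ends at 3:27 PM + 30 min = 3:57 PM.
The closing talk starts at 3:57 PM − 262 min = 11:35 AM.
The workshop starts at 11:35 AM + 87 min = 1:02 PM.
The workshop ends at 1:02 PM + 75 min = 2:17 PM.
From 2:17 PM to 3:27 PM is 1 hour 10 minutes.

1 hour 10 minutes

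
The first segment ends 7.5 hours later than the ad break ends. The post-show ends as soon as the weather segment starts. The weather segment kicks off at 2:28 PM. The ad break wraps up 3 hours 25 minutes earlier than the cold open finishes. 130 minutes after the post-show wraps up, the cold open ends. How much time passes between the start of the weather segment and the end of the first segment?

6 hours 15 minutes

The post-show ends at 2:28 PM.
The cold open ends at 2:28 PM + 130 min = 4:38 PM.
The ad break ends at 4:38 PM − 205 min = 1:13 PM.
The first segment ends at 1:13 PM + 450 min = 8:43 PM.
From 2:28 PM to 8:43 PM is 6 hours 15 minutes.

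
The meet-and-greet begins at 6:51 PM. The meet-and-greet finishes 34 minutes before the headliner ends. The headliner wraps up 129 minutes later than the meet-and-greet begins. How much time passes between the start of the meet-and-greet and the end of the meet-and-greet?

1 hour 35 minutes

The headliner ends at 6:51 PM + 129 min = 9:00 PM.
The meet-and-greet ends at 9:00 PM − 34 min = 8:26 PM.
From 6:51 PM to 8:26 PM is 1 hour 35 minutes.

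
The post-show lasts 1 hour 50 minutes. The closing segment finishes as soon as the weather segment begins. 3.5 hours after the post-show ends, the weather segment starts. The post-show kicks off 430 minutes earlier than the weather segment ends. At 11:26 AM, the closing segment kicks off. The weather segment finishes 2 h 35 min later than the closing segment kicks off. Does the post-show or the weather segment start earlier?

The weather segment ends at 11:26 AM + 155 min = 2:01 PM.
The post-show starts at 2:01 PM − 430 min = 6:51 AM.
The post-show ends at 6:51 AM + 110 min = 8:41 AM.
The weather segment starts at 8:41 AM + 210 min = 12:11 PM.
The post-show starts at 6:51 AM and the weather segment starts at 12:11 PM, so the post-show is first.

the post-show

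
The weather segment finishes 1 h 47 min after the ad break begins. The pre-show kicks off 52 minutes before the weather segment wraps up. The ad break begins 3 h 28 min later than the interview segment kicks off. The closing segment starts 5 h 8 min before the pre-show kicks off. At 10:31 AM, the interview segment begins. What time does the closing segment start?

9:46 AM

The ad break starts at 10:31 AM + 208 min = 1:59 PM.
The weather segment ends at 1:59 PM + 107 min = 3:46 PM.
The pre-show starts at 3:46 PM − 52 min = 2:54 PM.
The closing segment starts at 2:54 PM − 308 min = 9:46 AM.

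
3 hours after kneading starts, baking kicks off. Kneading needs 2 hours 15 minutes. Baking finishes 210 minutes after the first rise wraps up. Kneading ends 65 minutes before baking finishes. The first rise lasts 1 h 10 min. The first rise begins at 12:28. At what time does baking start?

The first rise ends at 12:28 + 70 min = 13:38.
Baking ends at 13:38 + 210 min = 17:08.
Kneading ends at 17:08 − 65 min = 16:03.
Kneading starts at 16:03 − 135 min = 13:48.
Baking starts at 13:48 + 180 min = 16:48.

16:48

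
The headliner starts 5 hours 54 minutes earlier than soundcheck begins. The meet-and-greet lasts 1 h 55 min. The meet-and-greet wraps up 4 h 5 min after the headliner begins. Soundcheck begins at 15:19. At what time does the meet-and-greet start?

The headliner starts at 15:19 − 354 min = 09:25.
The meet-and-greet ends at 09:25 + 245 min = 13:30.
The meet-and-greet starts at 13:30 − 115 min = 11:35.

11:35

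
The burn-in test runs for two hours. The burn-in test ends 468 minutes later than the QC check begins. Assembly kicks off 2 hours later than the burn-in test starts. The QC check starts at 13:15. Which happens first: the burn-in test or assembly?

The burn-in test ends at 13:15 + 468 min = 21:03.
The burn-in test starts at 21:03 − 120 min = 19:03.
Assembly starts at 19:03 + 120 min = 21:03.
The burn-in test starts at 19:03 and assembly starts at 21:03, so the burn-in test is first.

the burn-in test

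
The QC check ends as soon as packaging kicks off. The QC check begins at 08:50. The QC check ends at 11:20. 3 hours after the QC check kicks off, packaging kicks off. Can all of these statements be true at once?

No

Packaging starts at 08:50 + 180 min = 11:50.
So the QC check ends at 11:50.
But the QC check is also said to end at 11:20 — a 30-minute conflict.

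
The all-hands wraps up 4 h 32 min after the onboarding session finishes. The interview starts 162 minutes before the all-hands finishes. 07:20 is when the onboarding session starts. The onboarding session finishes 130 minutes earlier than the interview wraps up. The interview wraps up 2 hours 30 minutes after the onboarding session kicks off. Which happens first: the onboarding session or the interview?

The interview ends at 07:20 + 150 min = 09:50.
The onboarding session ends at 09:50 − 130 min = 07:40.
The all-hands ends at 07:40 + 272 min = 12:12.
The interview starts at 12:12 − 162 min = 09:30.
The onboarding session starts at 07:20 and the interview starts at 09:30, so the onboarding session is first.

the onboarding session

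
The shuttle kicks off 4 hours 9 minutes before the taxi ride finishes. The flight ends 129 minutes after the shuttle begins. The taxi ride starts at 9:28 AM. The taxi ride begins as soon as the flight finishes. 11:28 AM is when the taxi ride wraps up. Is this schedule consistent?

Yes

The shuttle starts at 11:28 AM − 249 min = 7:19 AM.
The flight ends at 7:19 AM + 129 min = 9:28 AM.
So the taxi ride starts at 9:28 AM.
That matches the stated 9:28 AM, so the schedule is consistent.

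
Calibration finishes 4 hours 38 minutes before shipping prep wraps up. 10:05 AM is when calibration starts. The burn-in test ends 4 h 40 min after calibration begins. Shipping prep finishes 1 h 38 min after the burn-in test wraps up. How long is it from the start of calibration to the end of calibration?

The burn-in test ends at 10:05 AM + 280 min = 2:45 PM.
Shipping prep ends at 2:45 PM + 98 min = 4:23 PM.
Calibration ends at 4:23 PM − 278 min = 11:45 AM.
From 10:05 AM to 11:45 AM is 100 minutes.

100 minutes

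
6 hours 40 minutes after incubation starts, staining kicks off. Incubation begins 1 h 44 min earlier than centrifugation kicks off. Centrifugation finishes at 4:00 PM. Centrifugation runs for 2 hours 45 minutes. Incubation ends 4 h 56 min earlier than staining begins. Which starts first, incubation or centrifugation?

incubation

Centrifugation starts at 4:00 PM − 165 min = 1:15 PM.
Incubation starts at 1:15 PM − 104 min = 11:31 AM.
Incubation starts at 11:31 AM and centrifugation starts at 1:15 PM, so incubation is first.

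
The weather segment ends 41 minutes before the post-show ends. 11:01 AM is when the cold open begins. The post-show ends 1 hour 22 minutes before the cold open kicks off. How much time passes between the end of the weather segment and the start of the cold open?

The post-show ends at 11:01 AM − 82 min = 9:39 AM.
The weather segment ends at 9:39 AM − 41 min = 8:58 AM.
From 8:58 AM to 11:01 AM is 2 h 3 min.

2 h 3 min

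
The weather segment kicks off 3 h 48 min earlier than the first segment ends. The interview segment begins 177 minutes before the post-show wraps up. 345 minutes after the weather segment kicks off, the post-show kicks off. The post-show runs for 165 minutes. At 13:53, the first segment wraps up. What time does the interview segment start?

15:38

The weather segment starts at 13:53 − 228 min = 10:05.
The post-show starts at 10:05 + 345 min = 15:50.
The post-show ends at 15:50 + 165 min = 18:35.
The interview segment starts at 18:35 − 177 min = 15:38.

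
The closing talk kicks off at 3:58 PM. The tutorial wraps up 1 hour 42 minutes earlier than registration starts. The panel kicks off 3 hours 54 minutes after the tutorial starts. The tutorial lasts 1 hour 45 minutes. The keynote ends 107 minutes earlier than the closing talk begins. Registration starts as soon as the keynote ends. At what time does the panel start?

2:38 PM

The keynote ends at 3:58 PM − 107 min = 2:11 PM.
So registration starts at 2:11 PM.
The tutorial ends at 2:11 PM − 102 min = 12:29 PM.
The tutorial starts at 12:29 PM − 105 min = 10:44 AM.
The panel starts at 10:44 AM + 234 min = 2:38 PM.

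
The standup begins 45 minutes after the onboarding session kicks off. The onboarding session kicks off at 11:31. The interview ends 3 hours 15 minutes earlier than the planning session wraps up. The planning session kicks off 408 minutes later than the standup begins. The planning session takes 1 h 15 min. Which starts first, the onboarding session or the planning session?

the onboarding session

The standup starts at 11:31 + 45 min = 12:16.
The planning session starts at 12:16 + 408 min = 19:04.
The onboarding session starts at 11:31 and the planning session starts at 19:04, so the onboarding session is first.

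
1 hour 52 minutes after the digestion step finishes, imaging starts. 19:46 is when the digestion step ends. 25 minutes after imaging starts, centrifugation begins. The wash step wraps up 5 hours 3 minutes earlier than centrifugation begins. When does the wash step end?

17:00

Imaging starts at 19:46 + 112 min = 21:38.
Centrifugation starts at 21:38 + 25 min = 22:03.
The wash step ends at 22:03 − 303 min = 17:00.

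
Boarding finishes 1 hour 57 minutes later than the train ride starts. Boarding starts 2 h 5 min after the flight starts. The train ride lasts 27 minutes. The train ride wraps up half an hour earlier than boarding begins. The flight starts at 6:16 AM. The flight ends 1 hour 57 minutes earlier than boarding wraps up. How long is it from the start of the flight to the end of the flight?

1 hour 8 minutes

Boarding starts at 6:16 AM + 125 min = 8:21 AM.
The train ride ends at 8:21 AM − 30 min = 7:51 AM.
The train ride starts at 7:51 AM − 27 min = 7:24 AM.
Boarding ends at 7:24 AM + 117 min = 9:21 AM.
The flight ends at 9:21 AM − 117 min = 7:24 AM.
From 6:16 AM to 7:24 AM is 1 hour 8 minutes.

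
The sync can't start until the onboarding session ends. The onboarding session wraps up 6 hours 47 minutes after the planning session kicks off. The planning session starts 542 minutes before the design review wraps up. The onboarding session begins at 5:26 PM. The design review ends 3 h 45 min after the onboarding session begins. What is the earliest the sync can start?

6:56 PM

The design review ends at 5:26 PM + 225 min = 9:11 PM.
The planning session starts at 9:11 PM − 542 min = 12:09 PM.
The onboarding session ends at 12:09 PM + 407 min = 6:56 PM.
The sync is bounded by the onboarding session, so the earliest it can start is 6:56 PM.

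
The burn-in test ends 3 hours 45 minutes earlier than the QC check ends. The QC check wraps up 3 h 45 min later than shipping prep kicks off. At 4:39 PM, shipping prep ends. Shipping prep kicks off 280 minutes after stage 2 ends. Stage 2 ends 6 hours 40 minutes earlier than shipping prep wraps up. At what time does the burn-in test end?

2:39 PM

Stage 2 ends at 4:39 PM − 400 min = 9:59 AM.
Shipping prep starts at 9:59 AM + 280 min = 2:39 PM.
The QC check ends at 2:39 PM + 225 min = 6:24 PM.
The burn-in test ends at 6:24 PM − 225 min = 2:39 PM.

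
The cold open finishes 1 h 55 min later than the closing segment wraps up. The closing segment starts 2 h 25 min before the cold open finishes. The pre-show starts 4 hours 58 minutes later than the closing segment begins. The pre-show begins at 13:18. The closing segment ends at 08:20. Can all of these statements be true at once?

The cold open ends at 08:20 + 115 min = 10:15.
The closing segment starts at 10:15 − 145 min = 07:50.
The pre-show starts at 07:50 + 298 min = 12:48.
But the pre-show is also said to start at 13:18 — a 30-minute conflict.

No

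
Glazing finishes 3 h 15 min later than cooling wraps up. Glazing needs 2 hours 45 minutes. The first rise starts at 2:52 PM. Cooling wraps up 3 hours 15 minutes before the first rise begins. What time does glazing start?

Cooling ends at 2:52 PM − 195 min = 11:37 AM.
Glazing ends at 11:37 AM + 195 min = 2:52 PM.
Glazing starts at 2:52 PM − 165 min = 12:07 PM.

12:07 PM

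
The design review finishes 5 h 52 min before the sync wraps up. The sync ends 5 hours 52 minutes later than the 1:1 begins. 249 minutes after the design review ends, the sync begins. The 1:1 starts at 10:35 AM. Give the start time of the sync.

The sync ends at 10:35 AM + 352 min = 4:27 PM.
The design review ends at 4:27 PM − 352 min = 10:35 AM.
The sync starts at 10:35 AM + 249 min = 2:44 PM.

2:44 PM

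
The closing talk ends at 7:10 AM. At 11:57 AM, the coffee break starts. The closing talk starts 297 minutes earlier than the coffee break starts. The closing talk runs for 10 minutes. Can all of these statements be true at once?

Yes

The closing talk starts at 11:57 AM − 297 min = 7:00 AM.
The closing talk ends at 7:00 AM + 10 min = 7:10 AM.
That matches the stated 7:10 AM, so the schedule is consistent.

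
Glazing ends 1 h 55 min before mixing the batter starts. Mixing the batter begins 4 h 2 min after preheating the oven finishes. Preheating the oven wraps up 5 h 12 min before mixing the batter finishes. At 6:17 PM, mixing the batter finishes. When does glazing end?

3:12 PM

Preheating the oven ends at 6:17 PM − 312 min = 1:05 PM.
Mixing the batter starts at 1:05 PM + 242 min = 5:07 PM.
Glazing ends at 5:07 PM − 115 min = 3:12 PM.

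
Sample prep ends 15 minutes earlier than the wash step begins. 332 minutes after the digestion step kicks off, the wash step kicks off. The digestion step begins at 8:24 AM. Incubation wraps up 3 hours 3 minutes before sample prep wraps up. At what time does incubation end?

The wash step starts at 8:24 AM + 332 min = 1:56 PM.
Sample prep ends at 1:56 PM − 15 min = 1:41 PM.
Incubation ends at 1:41 PM − 183 min = 10:38 AM.

10:38 AM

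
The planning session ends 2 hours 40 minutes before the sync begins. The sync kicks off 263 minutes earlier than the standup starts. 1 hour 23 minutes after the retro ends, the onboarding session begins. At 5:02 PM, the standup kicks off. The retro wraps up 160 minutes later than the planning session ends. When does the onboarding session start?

The sync starts at 5:02 PM − 263 min = 12:39 PM.
The planning session ends at 12:39 PM − 160 min = 9:59 AM.
The retro ends at 9:59 AM + 160 min = 12:39 PM.
The onboarding session starts at 12:39 PM + 83 min = 2:02 PM.

2:02 PM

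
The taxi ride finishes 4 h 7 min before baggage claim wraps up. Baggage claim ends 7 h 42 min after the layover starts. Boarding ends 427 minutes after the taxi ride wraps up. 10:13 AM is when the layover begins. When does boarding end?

8:55 PM

Baggage claim ends at 10:13 AM + 462 min = 5:55 PM.
The taxi ride ends at 5:55 PM − 247 min = 1:48 PM.
Boarding ends at 1:48 PM + 427 min = 8:55 PM.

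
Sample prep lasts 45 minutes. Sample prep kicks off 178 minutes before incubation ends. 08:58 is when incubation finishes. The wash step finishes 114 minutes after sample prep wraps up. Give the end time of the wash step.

Sample prep starts at 08:58 − 178 min = 06:00.
Sample prep ends at 06:00 + 45 min = 06:45.
The wash step ends at 06:45 + 114 min = 08:39.

08:39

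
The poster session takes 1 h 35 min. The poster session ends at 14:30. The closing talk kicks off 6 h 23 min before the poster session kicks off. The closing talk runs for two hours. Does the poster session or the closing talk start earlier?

the closing talk

The poster session starts at 14:30 − 95 min = 12:55.
The closing talk starts at 12:55 − 383 min = 06:32.
The poster session starts at 12:55 and the closing talk starts at 06:32, so the closing talk is first.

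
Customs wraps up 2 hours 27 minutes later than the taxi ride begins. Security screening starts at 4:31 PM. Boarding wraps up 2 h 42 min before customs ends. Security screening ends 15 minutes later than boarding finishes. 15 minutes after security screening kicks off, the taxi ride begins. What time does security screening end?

The taxi ride starts at 4:31 PM + 15 min = 4:46 PM.
Customs ends at 4:46 PM + 147 min = 7:13 PM.
Boarding ends at 7:13 PM − 162 min = 4:31 PM.
Security screening ends at 4:31 PM + 15 min = 4:46 PM.

4:46 PM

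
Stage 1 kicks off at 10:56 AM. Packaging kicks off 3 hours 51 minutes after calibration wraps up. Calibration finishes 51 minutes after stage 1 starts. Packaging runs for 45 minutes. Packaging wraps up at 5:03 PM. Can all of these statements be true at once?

Calibration ends at 10:56 AM + 51 min = 11:47 AM.
Packaging starts at 11:47 AM + 231 min = 3:38 PM.
Packaging ends at 3:38 PM + 45 min = 4:23 PM.
But packaging is also said to end at 5:03 PM — a 40-minute conflict.

No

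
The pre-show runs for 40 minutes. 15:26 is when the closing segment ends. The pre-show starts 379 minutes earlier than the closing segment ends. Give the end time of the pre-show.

The pre-show starts at 15:26 − 379 min = 09:07.
The pre-show ends at 09:07 + 40 min = 09:47.

09:47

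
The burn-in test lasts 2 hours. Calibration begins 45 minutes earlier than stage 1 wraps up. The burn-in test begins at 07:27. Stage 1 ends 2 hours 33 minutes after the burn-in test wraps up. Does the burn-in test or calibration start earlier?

the burn-in test

The burn-in test ends at 07:27 + 120 min = 09:27.
Stage 1 ends at 09:27 + 153 min = 12:00.
Calibration starts at 12:00 − 45 min = 11:15.
The burn-in test starts at 07:27 and calibration starts at 11:15, so the burn-in test is first.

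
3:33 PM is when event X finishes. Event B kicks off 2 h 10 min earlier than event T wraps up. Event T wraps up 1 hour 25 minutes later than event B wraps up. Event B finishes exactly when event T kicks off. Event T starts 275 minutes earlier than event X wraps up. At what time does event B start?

10:13 AM

Event T starts at 3:33 PM − 275 min = 10:58 AM.
So event B ends at 10:58 AM.
Event T ends at 10:58 AM + 85 min = 12:23 PM.
Event B starts at 12:23 PM − 130 min = 10:13 AM.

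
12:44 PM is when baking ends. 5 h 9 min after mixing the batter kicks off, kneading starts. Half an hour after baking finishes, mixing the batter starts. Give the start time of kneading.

6:23 PM

Mixing the batter starts at 12:44 PM + 30 min = 1:14 PM.
Kneading starts at 1:14 PM + 309 min = 6:23 PM.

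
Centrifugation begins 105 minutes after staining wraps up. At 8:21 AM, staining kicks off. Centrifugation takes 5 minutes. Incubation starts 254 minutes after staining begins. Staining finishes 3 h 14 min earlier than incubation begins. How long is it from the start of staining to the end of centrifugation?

2 hours 50 minutes

Incubation starts at 8:21 AM + 254 min = 12:35 PM.
Staining ends at 12:35 PM − 194 min = 9:21 AM.
Centrifugation starts at 9:21 AM + 105 min = 11:06 AM.
Centrifugation ends at 11:06 AM + 5 min = 11:11 AM.
From 8:21 AM to 11:11 AM is 2 hours 50 minutes.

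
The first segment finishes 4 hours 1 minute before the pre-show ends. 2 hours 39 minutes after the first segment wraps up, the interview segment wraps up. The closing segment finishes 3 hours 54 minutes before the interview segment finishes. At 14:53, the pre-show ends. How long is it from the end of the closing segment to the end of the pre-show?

The first segment ends at 14:53 − 241 min = 10:52.
The interview segment ends at 10:52 + 159 min = 13:31.
The closing segment ends at 13:31 − 234 min = 09:37.
From 09:37 to 14:53 is 316 minutes.

316 minutes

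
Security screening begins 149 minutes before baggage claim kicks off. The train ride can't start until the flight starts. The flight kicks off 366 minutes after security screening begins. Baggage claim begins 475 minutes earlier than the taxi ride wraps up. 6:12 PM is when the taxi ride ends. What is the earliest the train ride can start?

Baggage claim starts at 6:12 PM − 475 min = 10:17 AM.
Security screening starts at 10:17 AM − 149 min = 7:48 AM.
The flight starts at 7:48 AM + 366 min = 1:54 PM.
The train ride is bounded by the flight, so the earliest it can start is 1:54 PM.

1:54 PM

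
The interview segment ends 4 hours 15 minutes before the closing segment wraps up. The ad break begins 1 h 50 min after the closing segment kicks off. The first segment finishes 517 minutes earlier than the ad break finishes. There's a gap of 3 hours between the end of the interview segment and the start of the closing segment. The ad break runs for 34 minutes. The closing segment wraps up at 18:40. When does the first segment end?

11:12

The interview segment ends at 18:40 − 255 min = 14:25.
The closing segment starts at 14:25 + 180 min = 17:25.
The ad break starts at 17:25 + 110 min = 19:15.
The ad break ends at 19:15 + 34 min = 19:49.
The first segment ends at 19:49 − 517 min = 11:12.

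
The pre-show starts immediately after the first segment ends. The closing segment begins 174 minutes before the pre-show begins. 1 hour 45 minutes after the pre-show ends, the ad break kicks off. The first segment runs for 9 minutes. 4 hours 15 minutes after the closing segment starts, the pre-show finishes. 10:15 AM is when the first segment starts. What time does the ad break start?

1:30 PM

The first segment ends at 10:15 AM + 9 min = 10:24 AM.
So the pre-show starts at 10:24 AM.
The closing segment starts at 10:24 AM − 174 min = 7:30 AM.
The pre-show ends at 7:30 AM + 255 min = 11:45 AM.
The ad break starts at 11:45 AM + 105 min = 1:30 PM.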